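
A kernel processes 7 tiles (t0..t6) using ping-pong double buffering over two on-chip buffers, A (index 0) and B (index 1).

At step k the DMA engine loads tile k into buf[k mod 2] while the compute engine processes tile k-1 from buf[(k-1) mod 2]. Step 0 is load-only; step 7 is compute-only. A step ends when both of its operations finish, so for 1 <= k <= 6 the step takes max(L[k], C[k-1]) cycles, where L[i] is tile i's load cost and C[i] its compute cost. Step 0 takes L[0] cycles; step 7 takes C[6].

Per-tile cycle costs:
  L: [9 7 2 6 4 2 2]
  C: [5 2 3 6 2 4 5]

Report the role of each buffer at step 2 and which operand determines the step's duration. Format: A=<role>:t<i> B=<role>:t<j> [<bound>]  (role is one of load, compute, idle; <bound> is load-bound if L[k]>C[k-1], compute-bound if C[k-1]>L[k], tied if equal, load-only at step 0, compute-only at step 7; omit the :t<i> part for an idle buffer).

step 0: L[0]=9 → dur=9, Σ=9 | A=load:t0 B=idle [load-only]
step 1: L[1]=7 C[0]=5 → dur=7, Σ=16 | A=compute:t0 B=load:t1 [load-bound]
step 2: L[2]=2 C[1]=2 → dur=2, Σ=18 | A=load:t2 B=compute:t1 [tied]
step 3: L[3]=6 C[2]=3 → dur=6, Σ=24 | A=compute:t2 B=load:t3 [load-bound]
step 4: L[4]=4 C[3]=6 → dur=6, Σ=30 | A=load:t4 B=compute:t3 [compute-bound]
step 5: L[5]=2 C[4]=2 → dur=2, Σ=32 | A=compute:t4 B=load:t5 [tied]
step 6: L[6]=2 C[5]=4 → dur=4, Σ=36 | A=load:t6 B=compute:t5 [compute-bound]
step 7: C[6]=5 → dur=5, Σ=41 | A=compute:t6 B=idle [compute-only]

step 2: A=load:t2 B=compute:t1 [tied]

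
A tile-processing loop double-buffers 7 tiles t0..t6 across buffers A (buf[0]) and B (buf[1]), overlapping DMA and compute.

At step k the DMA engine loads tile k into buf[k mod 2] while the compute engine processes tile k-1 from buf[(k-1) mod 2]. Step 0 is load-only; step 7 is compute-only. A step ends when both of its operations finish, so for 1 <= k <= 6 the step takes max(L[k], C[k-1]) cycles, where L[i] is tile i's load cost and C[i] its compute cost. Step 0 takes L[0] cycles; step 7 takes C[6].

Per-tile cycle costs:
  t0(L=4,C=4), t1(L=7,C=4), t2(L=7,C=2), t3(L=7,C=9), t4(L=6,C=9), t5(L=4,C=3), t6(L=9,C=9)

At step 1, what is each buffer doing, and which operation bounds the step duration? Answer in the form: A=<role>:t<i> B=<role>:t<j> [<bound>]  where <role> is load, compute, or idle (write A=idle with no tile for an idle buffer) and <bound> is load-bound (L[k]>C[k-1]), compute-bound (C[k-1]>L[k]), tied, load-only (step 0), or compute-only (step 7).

[0] DMA t0→A (4c) ∥ CU idle ⇒ 4c, clock 4
[1] DMA t1→B (7c) ∥ CU A:t0 (4c) ⇒ 7c, clock 11
[2] DMA t2→A (7c) ∥ CU B:t1 (4c) ⇒ 7c, clock 18
[3] DMA t3→B (7c) ∥ CU A:t2 (2c) ⇒ 7c, clock 25
[4] DMA t4→A (6c) ∥ CU B:t3 (9c) ⇒ 9c, clock 34
[5] DMA t5→B (4c) ∥ CU A:t4 (9c) ⇒ 9c, clock 43
[6] DMA t6→A (9c) ∥ CU B:t5 (3c) ⇒ 9c, clock 52
[7] DMA idle ∥ CU A:t6 (9c) ⇒ 9c, clock 61

step 1: A=compute:t0 B=load:t1 [load-bound]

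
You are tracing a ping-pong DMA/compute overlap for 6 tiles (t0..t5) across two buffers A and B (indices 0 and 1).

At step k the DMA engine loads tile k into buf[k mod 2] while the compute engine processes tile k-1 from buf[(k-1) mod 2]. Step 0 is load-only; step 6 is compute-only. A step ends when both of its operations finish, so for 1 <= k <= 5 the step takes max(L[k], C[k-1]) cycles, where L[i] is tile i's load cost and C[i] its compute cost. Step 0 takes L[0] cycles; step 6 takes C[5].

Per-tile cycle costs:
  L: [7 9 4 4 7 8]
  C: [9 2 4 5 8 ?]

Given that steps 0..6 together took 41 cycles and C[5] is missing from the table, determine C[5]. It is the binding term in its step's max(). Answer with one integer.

C[5] = 2

step 0 = dur = L[0]=7 = 7
step 1 = dur = max(L[1]=9, C[0]=9) = 9
step 2 = dur = max(L[2]=4, C[1]=2) = 4
step 3 = dur = max(L[3]=4, C[2]=4) = 4
step 4 = dur = max(L[4]=7, C[3]=5) = 7
step 5 = dur = max(L[5]=8, C[4]=8) = 8
step 6 = dur = C[5]=? = C[5]  (unknown; binding)
sum of known step durations = 39
dur[6] = total - known = 41 - 39 = 2
C[5] is the binding max in step 6, so C[5] = dur[6] = 2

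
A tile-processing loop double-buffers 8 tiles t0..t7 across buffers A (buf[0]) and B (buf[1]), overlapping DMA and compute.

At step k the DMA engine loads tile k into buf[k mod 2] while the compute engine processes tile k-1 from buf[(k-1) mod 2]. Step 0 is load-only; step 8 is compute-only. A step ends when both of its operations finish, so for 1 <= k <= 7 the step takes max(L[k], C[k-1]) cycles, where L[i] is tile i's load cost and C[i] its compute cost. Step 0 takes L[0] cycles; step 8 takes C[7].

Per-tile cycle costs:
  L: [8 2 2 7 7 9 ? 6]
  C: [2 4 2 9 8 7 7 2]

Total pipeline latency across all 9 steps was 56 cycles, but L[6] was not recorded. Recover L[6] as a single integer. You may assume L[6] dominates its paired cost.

L[6] = 8

step 0: dur = L[0]=8 = 8
step 1: dur = max(L[1]=2, C[0]=2) = 2
step 2: dur = max(L[2]=2, C[1]=4) = 4
step 3: dur = max(L[3]=7, C[2]=2) = 7
step 4: dur = max(L[4]=7, C[3]=9) = 9
step 5: dur = max(L[5]=9, C[4]=8) = 9
step 6: dur = max(L[6]=?, C[5]=7) = L[6]  (unknown; binding)
step 7: dur = max(L[7]=6, C[6]=7) = 7
step 8: dur = C[7]=2 = 2
sum of known step durations = 48
dur[6] = total - known = 56 - 48 = 8
L[6] is the binding max in step 6, so L[6] = dur[6] = 8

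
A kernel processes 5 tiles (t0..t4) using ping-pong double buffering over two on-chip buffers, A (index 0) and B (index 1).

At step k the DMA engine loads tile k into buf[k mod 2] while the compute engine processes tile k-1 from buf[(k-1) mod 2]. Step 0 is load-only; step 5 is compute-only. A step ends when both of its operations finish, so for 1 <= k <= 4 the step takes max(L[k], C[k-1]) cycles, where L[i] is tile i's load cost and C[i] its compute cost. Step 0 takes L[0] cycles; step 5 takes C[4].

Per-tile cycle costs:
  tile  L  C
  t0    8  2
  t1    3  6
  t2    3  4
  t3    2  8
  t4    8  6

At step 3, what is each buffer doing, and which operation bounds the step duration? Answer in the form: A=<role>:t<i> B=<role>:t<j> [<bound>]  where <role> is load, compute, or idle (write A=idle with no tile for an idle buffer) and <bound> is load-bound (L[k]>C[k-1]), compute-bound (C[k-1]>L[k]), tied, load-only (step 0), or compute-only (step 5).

step 3: A=compute:t2 B=load:t3 [compute-bound]

k=0 load=t0/8c comp=- wait=8 total=8
k=1 load=t1/3c comp=t0/2c wait=3 total=11
k=2 load=t2/3c comp=t1/6c wait=6 total=17
k=3 load=t3/2c comp=t2/4c wait=4 total=21
k=4 load=t4/8c comp=t3/8c wait=8 total=29
k=5 load=- comp=t4/6c wait=6 total=35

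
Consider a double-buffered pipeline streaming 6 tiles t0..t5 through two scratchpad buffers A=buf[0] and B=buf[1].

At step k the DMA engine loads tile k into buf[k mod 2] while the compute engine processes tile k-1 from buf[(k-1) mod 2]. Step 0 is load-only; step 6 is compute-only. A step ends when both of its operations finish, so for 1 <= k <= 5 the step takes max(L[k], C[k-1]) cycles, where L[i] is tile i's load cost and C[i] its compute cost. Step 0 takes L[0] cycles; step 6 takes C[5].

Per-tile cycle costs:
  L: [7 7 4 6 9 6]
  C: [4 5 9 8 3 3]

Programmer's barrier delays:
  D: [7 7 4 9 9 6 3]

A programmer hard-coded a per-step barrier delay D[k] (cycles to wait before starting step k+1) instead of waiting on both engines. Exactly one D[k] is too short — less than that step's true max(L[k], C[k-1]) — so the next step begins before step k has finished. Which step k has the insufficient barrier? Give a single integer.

hazard at step 2

k=0 barrier L[0]=7→7c, D[0]=7 ok
k=1 barrier max(L[1]=7,C[0]=4)→7c, D[1]=7 ok
k=2 barrier max(L[2]=4,C[1]=5)→5c, D[2]=4 SHORT
k=3 barrier max(L[3]=6,C[2]=9)→9c, D[3]=9 ok
k=4 barrier max(L[4]=9,C[3]=8)→9c, D[4]=9 ok
k=5 barrier max(L[5]=6,C[4]=3)→6c, D[5]=6 ok
k=6 barrier C[5]=3→3c, D[6]=3 ok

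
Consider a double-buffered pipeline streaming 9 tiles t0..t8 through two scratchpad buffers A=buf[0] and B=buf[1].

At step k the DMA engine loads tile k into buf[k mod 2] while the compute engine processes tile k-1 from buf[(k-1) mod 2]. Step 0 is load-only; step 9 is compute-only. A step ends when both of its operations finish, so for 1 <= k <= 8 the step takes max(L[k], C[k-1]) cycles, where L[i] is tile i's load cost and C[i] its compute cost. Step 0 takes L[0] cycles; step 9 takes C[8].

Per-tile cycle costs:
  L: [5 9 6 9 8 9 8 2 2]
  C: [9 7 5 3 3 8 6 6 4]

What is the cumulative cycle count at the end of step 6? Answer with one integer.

  0. 5=5c; end=5; A:t0 B:-
  1. max(9,9)=9c; end=14; A:t0 B:t1
  2. max(6,7)=7c; end=21; A:t2 B:t1
  3. max(9,5)=9c; end=30; A:t2 B:t3
  4. max(8,3)=8c; end=38; A:t4 B:t3
  5. max(9,3)=9c; end=47; A:t4 B:t5
  6. max(8,8)=8c; end=55; A:t6 B:t5
  7. max(2,6)=6c; end=61; A:t6 B:t7
  8. max(2,6)=6c; end=67; A:t8 B:t7
  9. 4=4c; end=71; A:t8 B:t7

end_cycle[6] = 55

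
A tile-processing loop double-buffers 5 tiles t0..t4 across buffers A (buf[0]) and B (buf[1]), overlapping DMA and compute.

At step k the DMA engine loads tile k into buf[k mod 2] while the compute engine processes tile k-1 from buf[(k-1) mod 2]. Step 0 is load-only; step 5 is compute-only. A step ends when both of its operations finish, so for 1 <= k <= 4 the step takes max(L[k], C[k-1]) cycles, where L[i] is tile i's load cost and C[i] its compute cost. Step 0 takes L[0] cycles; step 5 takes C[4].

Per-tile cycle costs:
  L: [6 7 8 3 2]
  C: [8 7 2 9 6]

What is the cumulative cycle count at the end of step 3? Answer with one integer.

k=0 load=t0/6c comp=- wait=6 total=6
k=1 load=t1/7c comp=t0/8c wait=8 total=14
k=2 load=t2/8c comp=t1/7c wait=8 total=22
k=3 load=t3/3c comp=t2/2c wait=3 total=25
k=4 load=t4/2c comp=t3/9c wait=9 total=34
k=5 load=- comp=t4/6c wait=6 total=40

end_cycle[3] = 25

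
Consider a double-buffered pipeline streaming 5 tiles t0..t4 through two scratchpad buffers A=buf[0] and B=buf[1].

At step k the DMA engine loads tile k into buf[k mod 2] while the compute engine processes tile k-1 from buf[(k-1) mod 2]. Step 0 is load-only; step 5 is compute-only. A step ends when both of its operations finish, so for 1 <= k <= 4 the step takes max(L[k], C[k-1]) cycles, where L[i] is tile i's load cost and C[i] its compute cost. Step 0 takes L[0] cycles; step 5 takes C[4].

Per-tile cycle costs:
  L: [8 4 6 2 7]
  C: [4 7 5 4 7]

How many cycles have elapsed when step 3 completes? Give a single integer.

step 0: L[0]=8 → dur=8, Σ=8 | A=load:t0 B=idle [load-only]
step 1: L[1]=4 C[0]=4 → dur=4, Σ=12 | A=compute:t0 B=load:t1 [tied]
step 2: L[2]=6 C[1]=7 → dur=7, Σ=19 | A=load:t2 B=compute:t1 [compute-bound]
step 3: L[3]=2 C[2]=5 → dur=5, Σ=24 | A=compute:t2 B=load:t3 [compute-bound]
step 4: L[4]=7 C[3]=4 → dur=7, Σ=31 | A=load:t4 B=compute:t3 [load-bound]
step 5: C[4]=7 → dur=7, Σ=38 | A=compute:t4 B=idle [compute-only]

end_cycle[3] = 24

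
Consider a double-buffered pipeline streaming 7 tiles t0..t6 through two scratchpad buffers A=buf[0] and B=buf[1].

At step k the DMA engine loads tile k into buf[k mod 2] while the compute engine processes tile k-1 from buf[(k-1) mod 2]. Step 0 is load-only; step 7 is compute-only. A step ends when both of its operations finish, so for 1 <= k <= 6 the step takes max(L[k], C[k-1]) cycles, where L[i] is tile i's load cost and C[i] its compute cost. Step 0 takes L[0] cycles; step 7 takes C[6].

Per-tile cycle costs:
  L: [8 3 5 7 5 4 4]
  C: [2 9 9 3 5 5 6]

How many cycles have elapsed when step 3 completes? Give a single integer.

  0. 8=8c; end=8; A:t0 B:-
  1. max(3,2)=3c; end=11; A:t0 B:t1
  2. max(5,9)=9c; end=20; A:t2 B:t1
  3. max(7,9)=9c; end=29; A:t2 B:t3
  4. max(5,3)=5c; end=34; A:t4 B:t3
  5. max(4,5)=5c; end=39; A:t4 B:t5
  6. max(4,5)=5c; end=44; A:t6 B:t5
  7. 6=6c; end=50; A:t6 B:t5

end_cycle[3] = 29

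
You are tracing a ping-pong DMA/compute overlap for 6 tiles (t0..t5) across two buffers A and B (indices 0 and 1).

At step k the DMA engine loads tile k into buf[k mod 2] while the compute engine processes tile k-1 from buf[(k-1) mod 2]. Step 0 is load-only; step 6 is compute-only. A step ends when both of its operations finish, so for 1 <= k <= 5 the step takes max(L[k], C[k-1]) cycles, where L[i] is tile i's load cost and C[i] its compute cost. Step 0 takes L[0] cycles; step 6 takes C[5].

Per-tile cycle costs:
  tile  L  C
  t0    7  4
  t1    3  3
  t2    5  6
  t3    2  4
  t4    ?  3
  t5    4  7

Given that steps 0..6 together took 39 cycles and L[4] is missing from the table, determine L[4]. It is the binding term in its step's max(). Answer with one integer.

step 0 = dur = L[0]=7 = 7
step 1 = dur = max(L[1]=3, C[0]=4) = 4
step 2 = dur = max(L[2]=5, C[1]=3) = 5
step 3 = dur = max(L[3]=2, C[2]=6) = 6
step 4 = dur = max(L[4]=?, C[3]=4) = L[4]  (unknown; binding)
step 5 = dur = max(L[5]=4, C[4]=3) = 4
step 6 = dur = C[5]=7 = 7
sum of known step durations = 33
dur[4] = total - known = 39 - 33 = 6
L[4] is the binding max in step 4, so L[4] = dur[4] = 6

L[4] = 6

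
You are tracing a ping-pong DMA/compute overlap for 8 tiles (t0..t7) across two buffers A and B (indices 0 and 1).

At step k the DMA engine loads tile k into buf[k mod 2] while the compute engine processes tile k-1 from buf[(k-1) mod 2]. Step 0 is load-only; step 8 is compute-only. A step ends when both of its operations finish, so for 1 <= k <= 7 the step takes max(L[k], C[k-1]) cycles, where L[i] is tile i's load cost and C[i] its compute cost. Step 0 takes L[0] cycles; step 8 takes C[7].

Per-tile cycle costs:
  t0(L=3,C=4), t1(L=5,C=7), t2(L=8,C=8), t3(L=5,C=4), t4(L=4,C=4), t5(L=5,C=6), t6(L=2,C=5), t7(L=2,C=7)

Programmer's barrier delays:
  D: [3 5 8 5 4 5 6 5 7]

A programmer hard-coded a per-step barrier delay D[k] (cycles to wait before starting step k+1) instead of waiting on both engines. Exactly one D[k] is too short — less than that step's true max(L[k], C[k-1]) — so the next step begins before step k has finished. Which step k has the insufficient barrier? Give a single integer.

step 0: need L[0]=3 = 3; D[0]=3 ok
step 1: need max(L[1]=5,C[0]=4) = 5; D[1]=5 ok
step 2: need max(L[2]=8,C[1]=7) = 8; D[2]=8 ok
step 3: need max(L[3]=5,C[2]=8) = 8; D[3]=5 SHORT
step 4: need max(L[4]=4,C[3]=4) = 4; D[4]=4 ok
step 5: need max(L[5]=5,C[4]=4) = 5; D[5]=5 ok
step 6: need max(L[6]=2,C[5]=6) = 6; D[6]=6 ok
step 7: need max(L[7]=2,C[6]=5) = 5; D[7]=5 ok
step 8: need C[7]=7 = 7; D[8]=7 ok

hazard at step 3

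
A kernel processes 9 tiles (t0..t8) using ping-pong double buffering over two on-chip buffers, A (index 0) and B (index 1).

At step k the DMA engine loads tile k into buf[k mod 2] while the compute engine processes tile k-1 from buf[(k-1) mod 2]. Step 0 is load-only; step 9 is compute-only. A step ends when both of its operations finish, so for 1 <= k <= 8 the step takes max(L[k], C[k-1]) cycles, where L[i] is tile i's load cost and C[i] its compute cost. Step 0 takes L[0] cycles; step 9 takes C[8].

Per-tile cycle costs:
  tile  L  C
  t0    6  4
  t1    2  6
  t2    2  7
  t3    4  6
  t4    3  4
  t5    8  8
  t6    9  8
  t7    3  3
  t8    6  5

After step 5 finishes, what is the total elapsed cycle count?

end_cycle[5] = 37

step 0: L[0]=6 → dur=6, Σ=6 | A=load:t0 B=idle [load-only]
step 1: L[1]=2 C[0]=4 → dur=4, Σ=10 | A=compute:t0 B=load:t1 [compute-bound]
step 2: L[2]=2 C[1]=6 → dur=6, Σ=16 | A=load:t2 B=compute:t1 [compute-bound]
step 3: L[3]=4 C[2]=7 → dur=7, Σ=23 | A=compute:t2 B=load:t3 [compute-bound]
step 4: L[4]=3 C[3]=6 → dur=6, Σ=29 | A=load:t4 B=compute:t3 [compute-bound]
step 5: L[5]=8 C[4]=4 → dur=8, Σ=37 | A=compute:t4 B=load:t5 [load-bound]
step 6: L[6]=9 C[5]=8 → dur=9, Σ=46 | A=load:t6 B=compute:t5 [load-bound]
step 7: L[7]=3 C[6]=8 → dur=8, Σ=54 | A=compute:t6 B=load:t7 [compute-bound]
step 8: L[8]=6 C[7]=3 → dur=6, Σ=60 | A=load:t8 B=compute:t7 [load-bound]
step 9: C[8]=5 → dur=5, Σ=65 | A=compute:t8 B=idle [compute-only]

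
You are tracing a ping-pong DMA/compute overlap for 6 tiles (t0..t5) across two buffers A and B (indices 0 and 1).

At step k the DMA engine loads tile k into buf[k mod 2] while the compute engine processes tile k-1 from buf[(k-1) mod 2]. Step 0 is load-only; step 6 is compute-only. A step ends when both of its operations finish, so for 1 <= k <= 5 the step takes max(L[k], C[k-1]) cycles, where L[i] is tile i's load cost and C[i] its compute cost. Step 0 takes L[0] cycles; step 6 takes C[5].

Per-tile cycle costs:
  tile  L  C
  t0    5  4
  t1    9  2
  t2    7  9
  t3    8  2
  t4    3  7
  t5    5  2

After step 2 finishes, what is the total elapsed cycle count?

  0. 5=5c; end=5; A:t0 B:-
  1. max(9,4)=9c; end=14; A:t0 B:t1
  2. max(7,2)=7c; end=21; A:t2 B:t1
  3. max(8,9)=9c; end=30; A:t2 B:t3
  4. max(3,2)=3c; end=33; A:t4 B:t3
  5. max(5,7)=7c; end=40; A:t4 B:t5
  6. 2=2c; end=42; A:t4 B:t5

end_cycle[2] = 21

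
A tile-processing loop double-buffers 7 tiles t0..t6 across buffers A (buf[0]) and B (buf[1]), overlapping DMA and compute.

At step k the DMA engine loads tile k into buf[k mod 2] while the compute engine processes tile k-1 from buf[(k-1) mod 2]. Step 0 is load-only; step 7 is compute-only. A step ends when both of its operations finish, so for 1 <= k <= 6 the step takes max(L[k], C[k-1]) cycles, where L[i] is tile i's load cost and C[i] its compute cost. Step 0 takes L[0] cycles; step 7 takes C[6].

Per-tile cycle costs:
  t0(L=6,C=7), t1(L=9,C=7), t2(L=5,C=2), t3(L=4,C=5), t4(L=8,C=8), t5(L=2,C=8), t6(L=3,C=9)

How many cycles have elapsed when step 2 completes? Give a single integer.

end_cycle[2] = 22

k=0 load=t0/6c comp=- wait=6 total=6
k=1 load=t1/9c comp=t0/7c wait=9 total=15
k=2 load=t2/5c comp=t1/7c wait=7 total=22
k=3 load=t3/4c comp=t2/2c wait=4 total=26
k=4 load=t4/8c comp=t3/5c wait=8 total=34
k=5 load=t5/2c comp=t4/8c wait=8 total=42
k=6 load=t6/3c comp=t5/8c wait=8 total=50
k=7 load=- comp=t6/9c wait=9 total=59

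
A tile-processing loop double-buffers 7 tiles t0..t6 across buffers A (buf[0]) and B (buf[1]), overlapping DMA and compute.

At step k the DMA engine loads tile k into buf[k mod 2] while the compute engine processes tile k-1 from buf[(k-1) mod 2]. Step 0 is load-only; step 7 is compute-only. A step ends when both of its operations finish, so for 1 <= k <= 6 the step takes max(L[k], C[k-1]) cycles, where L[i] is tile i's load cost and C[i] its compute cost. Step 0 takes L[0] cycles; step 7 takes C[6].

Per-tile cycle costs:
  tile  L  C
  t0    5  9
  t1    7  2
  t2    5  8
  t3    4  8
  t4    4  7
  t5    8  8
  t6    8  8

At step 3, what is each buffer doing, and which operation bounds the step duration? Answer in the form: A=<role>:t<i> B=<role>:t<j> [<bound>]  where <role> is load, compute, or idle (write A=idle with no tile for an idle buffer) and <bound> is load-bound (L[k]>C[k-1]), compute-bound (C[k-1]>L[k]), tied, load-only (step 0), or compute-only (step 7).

[0] DMA t0→A (5c) ∥ CU idle ⇒ 5c, clock 5
[1] DMA t1→B (7c) ∥ CU A:t0 (9c) ⇒ 9c, clock 14
[2] DMA t2→A (5c) ∥ CU B:t1 (2c) ⇒ 5c, clock 19
[3] DMA t3→B (4c) ∥ CU A:t2 (8c) ⇒ 8c, clock 27
[4] DMA t4→A (4c) ∥ CU B:t3 (8c) ⇒ 8c, clock 35
[5] DMA t5→B (8c) ∥ CU A:t4 (7c) ⇒ 8c, clock 43
[6] DMA t6→A (8c) ∥ CU B:t5 (8c) ⇒ 8c, clock 51
[7] DMA idle ∥ CU A:t6 (8c) ⇒ 8c, clock 59

step 3: A=compute:t2 B=load:t3 [compute-bound]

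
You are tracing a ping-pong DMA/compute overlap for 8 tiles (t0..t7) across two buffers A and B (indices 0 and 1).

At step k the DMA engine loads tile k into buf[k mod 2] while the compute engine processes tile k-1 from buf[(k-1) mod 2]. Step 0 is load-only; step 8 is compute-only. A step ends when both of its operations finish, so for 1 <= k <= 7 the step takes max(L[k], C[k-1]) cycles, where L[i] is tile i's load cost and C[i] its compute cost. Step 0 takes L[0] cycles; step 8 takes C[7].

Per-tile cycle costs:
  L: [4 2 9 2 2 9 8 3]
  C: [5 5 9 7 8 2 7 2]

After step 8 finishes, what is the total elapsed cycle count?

[0] DMA t0→A (4c) ∥ CU idle ⇒ 4c, clock 4
[1] DMA t1→B (2c) ∥ CU A:t0 (5c) ⇒ 5c, clock 9
[2] DMA t2→A (9c) ∥ CU B:t1 (5c) ⇒ 9c, clock 18
[3] DMA t3→B (2c) ∥ CU A:t2 (9c) ⇒ 9c, clock 27
[4] DMA t4→A (2c) ∥ CU B:t3 (7c) ⇒ 7c, clock 34
[5] DMA t5→B (9c) ∥ CU A:t4 (8c) ⇒ 9c, clock 43
[6] DMA t6→A (8c) ∥ CU B:t5 (2c) ⇒ 8c, clock 51
[7] DMA t7→B (3c) ∥ CU A:t6 (7c) ⇒ 7c, clock 58
[8] DMA idle ∥ CU B:t7 (2c) ⇒ 2c, clock 60

end_cycle[8] = 60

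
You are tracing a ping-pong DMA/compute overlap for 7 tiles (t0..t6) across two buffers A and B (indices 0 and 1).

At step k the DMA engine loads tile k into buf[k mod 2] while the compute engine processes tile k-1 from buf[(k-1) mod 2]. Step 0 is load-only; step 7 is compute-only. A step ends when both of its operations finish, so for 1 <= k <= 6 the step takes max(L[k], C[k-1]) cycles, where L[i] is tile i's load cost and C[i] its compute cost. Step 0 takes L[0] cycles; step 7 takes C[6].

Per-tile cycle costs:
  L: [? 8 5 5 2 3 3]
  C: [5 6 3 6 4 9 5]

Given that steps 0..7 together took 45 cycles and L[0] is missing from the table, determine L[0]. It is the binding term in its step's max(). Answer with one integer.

L[0] = 2

step 0: dur = L[0]=? = L[0]  (unknown; binding)
step 1: dur = max(L[1]=8, C[0]=5) = 8
step 2: dur = max(L[2]=5, C[1]=6) = 6
step 3: dur = max(L[3]=5, C[2]=3) = 5
step 4: dur = max(L[4]=2, C[3]=6) = 6
step 5: dur = max(L[5]=3, C[4]=4) = 4
step 6: dur = max(L[6]=3, C[5]=9) = 9
step 7: dur = C[6]=5 = 5
sum of known step durations = 43
dur[0] = total - known = 45 - 43 = 2
L[0] is the binding max in step 0, so L[0] = dur[0] = 2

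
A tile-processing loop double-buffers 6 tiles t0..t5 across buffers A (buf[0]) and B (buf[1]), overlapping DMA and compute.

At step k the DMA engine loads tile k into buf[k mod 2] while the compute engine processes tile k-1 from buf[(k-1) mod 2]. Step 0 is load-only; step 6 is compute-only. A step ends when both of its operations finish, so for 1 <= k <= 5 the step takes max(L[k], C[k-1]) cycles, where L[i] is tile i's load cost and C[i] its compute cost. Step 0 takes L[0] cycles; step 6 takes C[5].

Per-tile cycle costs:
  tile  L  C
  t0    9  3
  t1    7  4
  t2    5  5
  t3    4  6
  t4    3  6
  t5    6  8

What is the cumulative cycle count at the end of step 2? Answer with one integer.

end_cycle[2] = 21

[0] DMA t0→A (9c) ∥ CU idle ⇒ 9c, clock 9
[1] DMA t1→B (7c) ∥ CU A:t0 (3c) ⇒ 7c, clock 16
[2] DMA t2→A (5c) ∥ CU B:t1 (4c) ⇒ 5c, clock 21
[3] DMA t3→B (4c) ∥ CU A:t2 (5c) ⇒ 5c, clock 26
[4] DMA t4→A (3c) ∥ CU B:t3 (6c) ⇒ 6c, clock 32
[5] DMA t5→B (6c) ∥ CU A:t4 (6c) ⇒ 6c, clock 38
[6] DMA idle ∥ CU B:t5 (8c) ⇒ 8c, clock 46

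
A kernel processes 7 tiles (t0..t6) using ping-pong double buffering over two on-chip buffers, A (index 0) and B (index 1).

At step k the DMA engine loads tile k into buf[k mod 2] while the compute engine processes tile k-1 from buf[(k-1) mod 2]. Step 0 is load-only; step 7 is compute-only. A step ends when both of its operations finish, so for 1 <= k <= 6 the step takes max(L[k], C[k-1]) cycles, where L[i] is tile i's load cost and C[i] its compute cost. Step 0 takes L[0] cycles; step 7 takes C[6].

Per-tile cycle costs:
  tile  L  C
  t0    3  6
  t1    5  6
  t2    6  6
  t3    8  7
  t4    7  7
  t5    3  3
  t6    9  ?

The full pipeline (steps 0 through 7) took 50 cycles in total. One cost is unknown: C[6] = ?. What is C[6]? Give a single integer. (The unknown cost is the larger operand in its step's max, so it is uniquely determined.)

step 0: dur = L[0]=3 = 3
step 1: dur = max(L[1]=5, C[0]=6) = 6
step 2: dur = max(L[2]=6, C[1]=6) = 6
step 3: dur = max(L[3]=8, C[2]=6) = 8
step 4: dur = max(L[4]=7, C[3]=7) = 7
step 5: dur = max(L[5]=3, C[4]=7) = 7
step 6: dur = max(L[6]=9, C[5]=3) = 9
step 7: dur = C[6]=? = C[6]  (unknown; binding)
sum of known step durations = 46
dur[7] = total - known = 50 - 46 = 4
C[6] is the binding max in step 7, so C[6] = dur[7] = 4

C[6] = 4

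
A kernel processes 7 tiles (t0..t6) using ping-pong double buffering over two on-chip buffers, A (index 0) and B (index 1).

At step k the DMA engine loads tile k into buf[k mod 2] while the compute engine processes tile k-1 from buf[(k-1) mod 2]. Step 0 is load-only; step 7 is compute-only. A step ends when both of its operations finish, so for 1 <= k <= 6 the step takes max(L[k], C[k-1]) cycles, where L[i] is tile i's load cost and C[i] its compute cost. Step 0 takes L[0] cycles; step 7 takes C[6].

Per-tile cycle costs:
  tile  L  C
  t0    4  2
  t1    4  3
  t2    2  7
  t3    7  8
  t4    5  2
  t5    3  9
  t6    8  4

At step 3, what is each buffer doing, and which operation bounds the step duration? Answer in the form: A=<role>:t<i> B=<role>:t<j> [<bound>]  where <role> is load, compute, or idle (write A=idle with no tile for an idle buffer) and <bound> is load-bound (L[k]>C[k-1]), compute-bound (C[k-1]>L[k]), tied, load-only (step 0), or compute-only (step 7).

[0] DMA t0→A (4c) ∥ CU idle ⇒ 4c, clock 4
[1] DMA t1→B (4c) ∥ CU A:t0 (2c) ⇒ 4c, clock 8
[2] DMA t2→A (2c) ∥ CU B:t1 (3c) ⇒ 3c, clock 11
[3] DMA t3→B (7c) ∥ CU A:t2 (7c) ⇒ 7c, clock 18
[4] DMA t4→A (5c) ∥ CU B:t3 (8c) ⇒ 8c, clock 26
[5] DMA t5→B (3c) ∥ CU A:t4 (2c) ⇒ 3c, clock 29
[6] DMA t6→A (8c) ∥ CU B:t5 (9c) ⇒ 9c, clock 38
[7] DMA idle ∥ CU A:t6 (4c) ⇒ 4c, clock 42

step 3: A=compute:t2 B=load:t3 [tied]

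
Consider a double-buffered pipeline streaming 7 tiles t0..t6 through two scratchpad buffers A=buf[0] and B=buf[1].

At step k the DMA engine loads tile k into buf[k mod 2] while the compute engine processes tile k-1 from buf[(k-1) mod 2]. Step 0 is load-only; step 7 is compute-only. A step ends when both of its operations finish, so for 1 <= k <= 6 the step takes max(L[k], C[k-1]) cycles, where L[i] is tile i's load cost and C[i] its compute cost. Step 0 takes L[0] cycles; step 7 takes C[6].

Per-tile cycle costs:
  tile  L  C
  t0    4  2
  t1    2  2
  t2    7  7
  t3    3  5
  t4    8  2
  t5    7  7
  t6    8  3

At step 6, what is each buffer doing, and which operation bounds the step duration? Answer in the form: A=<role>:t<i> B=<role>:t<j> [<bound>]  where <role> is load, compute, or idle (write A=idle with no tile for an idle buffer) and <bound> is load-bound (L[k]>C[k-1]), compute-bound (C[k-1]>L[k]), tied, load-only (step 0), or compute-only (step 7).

[0] DMA t0→A (4c) ∥ CU idle ⇒ 4c, clock 4
[1] DMA t1→B (2c) ∥ CU A:t0 (2c) ⇒ 2c, clock 6
[2] DMA t2→A (7c) ∥ CU B:t1 (2c) ⇒ 7c, clock 13
[3] DMA t3→B (3c) ∥ CU A:t2 (7c) ⇒ 7c, clock 20
[4] DMA t4→A (8c) ∥ CU B:t3 (5c) ⇒ 8c, clock 28
[5] DMA t5→B (7c) ∥ CU A:t4 (2c) ⇒ 7c, clock 35
[6] DMA t6→A (8c) ∥ CU B:t5 (7c) ⇒ 8c, clock 43
[7] DMA idle ∥ CU A:t6 (3c) ⇒ 3c, clock 46

step 6: A=load:t6 B=compute:t5 [load-bound]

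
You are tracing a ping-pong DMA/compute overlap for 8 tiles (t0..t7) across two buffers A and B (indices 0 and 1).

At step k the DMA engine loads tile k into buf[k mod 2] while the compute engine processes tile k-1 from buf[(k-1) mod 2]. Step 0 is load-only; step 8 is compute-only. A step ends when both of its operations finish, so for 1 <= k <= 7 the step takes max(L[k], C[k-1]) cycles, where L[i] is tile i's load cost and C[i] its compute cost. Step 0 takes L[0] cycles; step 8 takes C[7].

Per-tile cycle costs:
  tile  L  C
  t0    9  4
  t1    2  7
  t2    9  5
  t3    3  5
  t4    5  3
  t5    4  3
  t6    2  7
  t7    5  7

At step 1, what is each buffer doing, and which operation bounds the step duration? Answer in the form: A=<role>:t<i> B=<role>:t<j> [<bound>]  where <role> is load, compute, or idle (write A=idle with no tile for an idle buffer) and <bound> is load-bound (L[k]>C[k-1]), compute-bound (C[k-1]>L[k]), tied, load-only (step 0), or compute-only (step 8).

  0. 9=9c; end=9; A:t0 B:-
  1. max(2,4)=4c; end=13; A:t0 B:t1
  2. max(9,7)=9c; end=22; A:t2 B:t1
  3. max(3,5)=5c; end=27; A:t2 B:t3
  4. max(5,5)=5c; end=32; A:t4 B:t3
  5. max(4,3)=4c; end=36; A:t4 B:t5
  6. max(2,3)=3c; end=39; A:t6 B:t5
  7. max(5,7)=7c; end=46; A:t6 B:t7
  8. 7=7c; end=53; A:t6 B:t7

step 1: A=compute:t0 B=load:t1 [compute-bound]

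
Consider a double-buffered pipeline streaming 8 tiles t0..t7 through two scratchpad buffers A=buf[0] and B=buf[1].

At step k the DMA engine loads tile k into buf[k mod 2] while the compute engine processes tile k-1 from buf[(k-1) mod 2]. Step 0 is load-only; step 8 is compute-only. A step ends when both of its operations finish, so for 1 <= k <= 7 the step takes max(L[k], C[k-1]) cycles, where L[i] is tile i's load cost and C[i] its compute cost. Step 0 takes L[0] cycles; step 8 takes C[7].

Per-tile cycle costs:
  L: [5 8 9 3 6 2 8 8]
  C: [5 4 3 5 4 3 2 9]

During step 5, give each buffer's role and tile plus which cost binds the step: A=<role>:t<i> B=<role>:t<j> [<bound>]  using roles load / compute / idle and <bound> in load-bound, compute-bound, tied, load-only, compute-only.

step 5: A=compute:t4 B=load:t5 [compute-bound]

step 0: L[0]=5 → dur=5, Σ=5 | A=load:t0 B=idle [load-only]
step 1: L[1]=8 C[0]=5 → dur=8, Σ=13 | A=compute:t0 B=load:t1 [load-bound]
step 2: L[2]=9 C[1]=4 → dur=9, Σ=22 | A=load:t2 B=compute:t1 [load-bound]
step 3: L[3]=3 C[2]=3 → dur=3, Σ=25 | A=compute:t2 B=load:t3 [tied]
step 4: L[4]=6 C[3]=5 → dur=6, Σ=31 | A=load:t4 B=compute:t3 [load-bound]
step 5: L[5]=2 C[4]=4 → dur=4, Σ=35 | A=compute:t4 B=load:t5 [compute-bound]
step 6: L[6]=8 C[5]=3 → dur=8, Σ=43 | A=load:t6 B=compute:t5 [load-bound]
step 7: L[7]=8 C[6]=2 → dur=8, Σ=51 | A=compute:t6 B=load:t7 [load-bound]
step 8: C[7]=9 → dur=9, Σ=60 | A=idle B=compute:t7 [compute-only]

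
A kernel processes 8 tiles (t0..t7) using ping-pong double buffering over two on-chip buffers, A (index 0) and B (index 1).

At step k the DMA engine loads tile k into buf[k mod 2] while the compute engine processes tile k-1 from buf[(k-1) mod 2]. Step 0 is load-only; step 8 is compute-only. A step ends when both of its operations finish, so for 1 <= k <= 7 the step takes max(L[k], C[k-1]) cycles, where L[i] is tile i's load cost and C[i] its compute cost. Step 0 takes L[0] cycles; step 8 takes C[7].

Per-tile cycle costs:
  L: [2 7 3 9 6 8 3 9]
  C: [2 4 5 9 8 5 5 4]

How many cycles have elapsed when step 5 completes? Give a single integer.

  0. 2=2c; end=2; A:t0 B:-
  1. max(7,2)=7c; end=9; A:t0 B:t1
  2. max(3,4)=4c; end=13; A:t2 B:t1
  3. max(9,5)=9c; end=22; A:t2 B:t3
  4. max(6,9)=9c; end=31; A:t4 B:t3
  5. max(8,8)=8c; end=39; A:t4 B:t5
  6. max(3,5)=5c; end=44; A:t6 B:t5
  7. max(9,5)=9c; end=53; A:t6 B:t7
  8. 4=4c; end=57; A:t6 B:t7

end_cycle[5] = 39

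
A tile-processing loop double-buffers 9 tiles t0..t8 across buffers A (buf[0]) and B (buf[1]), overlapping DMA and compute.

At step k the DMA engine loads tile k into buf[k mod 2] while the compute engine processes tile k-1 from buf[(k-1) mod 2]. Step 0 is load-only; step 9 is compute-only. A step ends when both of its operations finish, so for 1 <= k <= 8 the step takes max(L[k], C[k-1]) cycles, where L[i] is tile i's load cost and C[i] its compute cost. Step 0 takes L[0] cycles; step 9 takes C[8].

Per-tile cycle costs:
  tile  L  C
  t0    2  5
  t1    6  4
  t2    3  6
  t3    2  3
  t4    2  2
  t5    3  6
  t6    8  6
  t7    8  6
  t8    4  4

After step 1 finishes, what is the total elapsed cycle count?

end_cycle[1] = 8

step 0: L[0]=2 → dur=2, Σ=2 | A=load:t0 B=idle [load-only]
step 1: L[1]=6 C[0]=5 → dur=6, Σ=8 | A=compute:t0 B=load:t1 [load-bound]
step 2: L[2]=3 C[1]=4 → dur=4, Σ=12 | A=load:t2 B=compute:t1 [compute-bound]
step 3: L[3]=2 C[2]=6 → dur=6, Σ=18 | A=compute:t2 B=load:t3 [compute-bound]
step 4: L[4]=2 C[3]=3 → dur=3, Σ=21 | A=load:t4 B=compute:t3 [compute-bound]
step 5: L[5]=3 C[4]=2 → dur=3, Σ=24 | A=compute:t4 B=load:t5 [load-bound]
step 6: L[6]=8 C[5]=6 → dur=8, Σ=32 | A=load:t6 B=compute:t5 [load-bound]
step 7: L[7]=8 C[6]=6 → dur=8, Σ=40 | A=compute:t6 B=load:t7 [load-bound]
step 8: L[8]=4 C[7]=6 → dur=6, Σ=46 | A=load:t8 B=compute:t7 [compute-bound]
step 9: C[8]=4 → dur=4, Σ=50 | A=compute:t8 B=idle [compute-only]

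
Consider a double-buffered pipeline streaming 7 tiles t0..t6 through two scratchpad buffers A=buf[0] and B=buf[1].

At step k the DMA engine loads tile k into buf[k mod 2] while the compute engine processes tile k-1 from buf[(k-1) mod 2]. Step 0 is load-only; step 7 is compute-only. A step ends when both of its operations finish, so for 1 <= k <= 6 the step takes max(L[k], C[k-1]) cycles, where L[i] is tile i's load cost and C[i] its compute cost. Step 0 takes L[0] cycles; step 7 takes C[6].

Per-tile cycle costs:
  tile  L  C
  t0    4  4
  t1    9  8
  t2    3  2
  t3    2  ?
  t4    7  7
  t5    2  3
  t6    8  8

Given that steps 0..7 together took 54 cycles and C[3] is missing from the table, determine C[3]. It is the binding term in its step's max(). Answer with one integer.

step 0 = dur = L[0]=4 = 4
step 1 = dur = max(L[1]=9, C[0]=4) = 9
step 2 = dur = max(L[2]=3, C[1]=8) = 8
step 3 = dur = max(L[3]=2, C[2]=2) = 2
step 4 = dur = max(L[4]=7, C[3]=?) = C[3]  (unknown; binding)
step 5 = dur = max(L[5]=2, C[4]=7) = 7
step 6 = dur = max(L[6]=8, C[5]=3) = 8
step 7 = dur = C[6]=8 = 8
sum of known step durations = 46
dur[4] = total - known = 54 - 46 = 8
C[3] is the binding max in step 4, so C[3] = dur[4] = 8

C[3] = 8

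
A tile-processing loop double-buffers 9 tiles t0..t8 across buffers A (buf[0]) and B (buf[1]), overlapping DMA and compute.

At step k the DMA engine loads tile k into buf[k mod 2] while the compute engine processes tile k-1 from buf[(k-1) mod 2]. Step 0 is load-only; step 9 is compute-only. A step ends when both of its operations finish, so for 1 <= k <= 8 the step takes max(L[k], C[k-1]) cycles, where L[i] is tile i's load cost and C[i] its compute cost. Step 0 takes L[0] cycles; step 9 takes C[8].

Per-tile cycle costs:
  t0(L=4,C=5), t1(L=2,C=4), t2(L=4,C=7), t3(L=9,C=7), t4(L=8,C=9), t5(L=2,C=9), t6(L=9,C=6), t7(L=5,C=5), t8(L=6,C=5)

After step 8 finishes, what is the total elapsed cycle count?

end_cycle[8] = 60

step 0: L[0]=4 → dur=4, Σ=4 | A=load:t0 B=idle [load-only]
step 1: L[1]=2 C[0]=5 → dur=5, Σ=9 | A=compute:t0 B=load:t1 [compute-bound]
step 2: L[2]=4 C[1]=4 → dur=4, Σ=13 | A=load:t2 B=compute:t1 [tied]
step 3: L[3]=9 C[2]=7 → dur=9, Σ=22 | A=compute:t2 B=load:t3 [load-bound]
step 4: L[4]=8 C[3]=7 → dur=8, Σ=30 | A=load:t4 B=compute:t3 [load-bound]
step 5: L[5]=2 C[4]=9 → dur=9, Σ=39 | A=compute:t4 B=load:t5 [compute-bound]
step 6: L[6]=9 C[5]=9 → dur=9, Σ=48 | A=load:t6 B=compute:t5 [tied]
step 7: L[7]=5 C[6]=6 → dur=6, Σ=54 | A=compute:t6 B=load:t7 [compute-bound]
step 8: L[8]=6 C[7]=5 → dur=6, Σ=60 | A=load:t8 B=compute:t7 [load-bound]
step 9: C[8]=5 → dur=5, Σ=65 | A=compute:t8 B=idle [compute-only]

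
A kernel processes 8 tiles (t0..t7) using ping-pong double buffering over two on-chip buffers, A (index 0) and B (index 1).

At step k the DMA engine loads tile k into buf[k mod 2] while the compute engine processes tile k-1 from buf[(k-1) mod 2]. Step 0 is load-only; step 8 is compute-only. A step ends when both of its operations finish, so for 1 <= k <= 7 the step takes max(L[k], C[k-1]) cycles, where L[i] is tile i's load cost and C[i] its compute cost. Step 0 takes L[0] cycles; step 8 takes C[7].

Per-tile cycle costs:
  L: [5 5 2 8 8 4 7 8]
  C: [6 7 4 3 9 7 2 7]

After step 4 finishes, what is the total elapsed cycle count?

end_cycle[4] = 34

[0] DMA t0→A (5c) ∥ CU idle ⇒ 5c, clock 5
[1] DMA t1→B (5c) ∥ CU A:t0 (6c) ⇒ 6c, clock 11
[2] DMA t2→A (2c) ∥ CU B:t1 (7c) ⇒ 7c, clock 18
[3] DMA t3→B (8c) ∥ CU A:t2 (4c) ⇒ 8c, clock 26
[4] DMA t4→A (8c) ∥ CU B:t3 (3c) ⇒ 8c, clock 34
[5] DMA t5→B (4c) ∥ CU A:t4 (9c) ⇒ 9c, clock 43
[6] DMA t6→A (7c) ∥ CU B:t5 (7c) ⇒ 7c, clock 50
[7] DMA t7→B (8c) ∥ CU A:t6 (2c) ⇒ 8c, clock 58
[8] DMA idle ∥ CU B:t7 (7c) ⇒ 7c, clock 65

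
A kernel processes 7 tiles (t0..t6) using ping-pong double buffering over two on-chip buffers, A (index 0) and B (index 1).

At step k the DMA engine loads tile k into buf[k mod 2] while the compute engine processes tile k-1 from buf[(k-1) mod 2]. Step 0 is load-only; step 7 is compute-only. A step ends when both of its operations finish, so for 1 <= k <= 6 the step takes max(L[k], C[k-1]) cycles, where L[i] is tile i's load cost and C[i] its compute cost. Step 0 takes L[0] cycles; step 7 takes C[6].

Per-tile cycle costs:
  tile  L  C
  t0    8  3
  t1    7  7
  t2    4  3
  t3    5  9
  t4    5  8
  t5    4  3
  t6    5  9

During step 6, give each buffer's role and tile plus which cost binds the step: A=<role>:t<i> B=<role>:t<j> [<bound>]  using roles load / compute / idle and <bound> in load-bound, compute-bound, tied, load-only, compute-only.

  0. 8=8c; end=8; A:t0 B:-
  1. max(7,3)=7c; end=15; A:t0 B:t1
  2. max(4,7)=7c; end=22; A:t2 B:t1
  3. max(5,3)=5c; end=27; A:t2 B:t3
  4. max(5,9)=9c; end=36; A:t4 B:t3
  5. max(4,8)=8c; end=44; A:t4 B:t5
  6. max(5,3)=5c; end=49; A:t6 B:t5
  7. 9=9c; end=58; A:t6 B:t5

step 6: A=load:t6 B=compute:t5 [load-bound]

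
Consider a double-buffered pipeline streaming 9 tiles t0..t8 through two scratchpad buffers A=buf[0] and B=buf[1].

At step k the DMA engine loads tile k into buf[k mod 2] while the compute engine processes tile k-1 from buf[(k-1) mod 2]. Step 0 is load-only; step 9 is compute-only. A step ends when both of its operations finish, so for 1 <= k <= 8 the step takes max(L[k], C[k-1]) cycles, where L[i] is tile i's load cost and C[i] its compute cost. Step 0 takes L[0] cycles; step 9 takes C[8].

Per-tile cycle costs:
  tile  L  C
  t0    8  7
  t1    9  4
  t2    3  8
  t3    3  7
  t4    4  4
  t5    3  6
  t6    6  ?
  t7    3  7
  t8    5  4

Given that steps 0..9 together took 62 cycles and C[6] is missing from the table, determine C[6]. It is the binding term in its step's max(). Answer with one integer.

C[6] = 5

step 0: dur = L[0]=8 = 8
step 1: dur = max(L[1]=9, C[0]=7) = 9
step 2: dur = max(L[2]=3, C[1]=4) = 4
step 3: dur = max(L[3]=3, C[2]=8) = 8
step 4: dur = max(L[4]=4, C[3]=7) = 7
step 5: dur = max(L[5]=3, C[4]=4) = 4
step 6: dur = max(L[6]=6, C[5]=6) = 6
step 7: dur = max(L[7]=3, C[6]=?) = C[6]  (unknown; binding)
step 8: dur = max(L[8]=5, C[7]=7) = 7
step 9: dur = C[8]=4 = 4
sum of known step durations = 57
dur[7] = total - known = 62 - 57 = 5
C[6] is the binding max in step 7, so C[6] = dur[7] = 5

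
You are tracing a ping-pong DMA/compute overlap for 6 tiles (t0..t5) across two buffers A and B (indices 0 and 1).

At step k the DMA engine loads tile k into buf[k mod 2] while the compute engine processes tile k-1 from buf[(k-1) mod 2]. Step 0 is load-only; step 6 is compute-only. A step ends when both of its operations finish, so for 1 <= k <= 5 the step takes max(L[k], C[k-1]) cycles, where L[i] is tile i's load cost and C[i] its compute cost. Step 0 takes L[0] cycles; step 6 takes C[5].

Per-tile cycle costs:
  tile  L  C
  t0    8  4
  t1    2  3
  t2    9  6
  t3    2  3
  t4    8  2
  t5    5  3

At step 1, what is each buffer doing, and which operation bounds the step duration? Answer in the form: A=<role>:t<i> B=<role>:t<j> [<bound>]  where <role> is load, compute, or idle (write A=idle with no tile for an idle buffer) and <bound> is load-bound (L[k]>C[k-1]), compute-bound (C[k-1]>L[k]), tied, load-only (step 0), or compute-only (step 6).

step 0: L[0]=8 → dur=8, Σ=8 | A=load:t0 B=idle [load-only]
step 1: L[1]=2 C[0]=4 → dur=4, Σ=12 | A=compute:t0 B=load:t1 [compute-bound]
step 2: L[2]=9 C[1]=3 → dur=9, Σ=21 | A=load:t2 B=compute:t1 [load-bound]
step 3: L[3]=2 C[2]=6 → dur=6, Σ=27 | A=compute:t2 B=load:t3 [compute-bound]
step 4: L[4]=8 C[3]=3 → dur=8, Σ=35 | A=load:t4 B=compute:t3 [load-bound]
step 5: L[5]=5 C[4]=2 → dur=5, Σ=40 | A=compute:t4 B=load:t5 [load-bound]
step 6: C[5]=3 → dur=3, Σ=43 | A=idle B=compute:t5 [compute-only]

step 1: A=compute:t0 B=load:t1 [compute-bound]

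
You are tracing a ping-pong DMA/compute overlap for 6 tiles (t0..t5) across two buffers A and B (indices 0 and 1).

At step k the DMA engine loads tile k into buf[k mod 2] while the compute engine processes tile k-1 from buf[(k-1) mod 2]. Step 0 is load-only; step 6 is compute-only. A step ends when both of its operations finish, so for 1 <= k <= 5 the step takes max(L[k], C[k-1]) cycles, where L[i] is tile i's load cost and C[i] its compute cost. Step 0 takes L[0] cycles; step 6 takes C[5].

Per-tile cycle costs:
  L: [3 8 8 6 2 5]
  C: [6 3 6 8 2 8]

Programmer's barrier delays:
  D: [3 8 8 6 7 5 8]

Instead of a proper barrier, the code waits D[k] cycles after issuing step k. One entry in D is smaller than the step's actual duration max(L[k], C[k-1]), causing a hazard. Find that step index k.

k=0 barrier L[0]=3→3c, D[0]=3 ok
k=1 barrier max(L[1]=8,C[0]=6)→8c, D[1]=8 ok
k=2 barrier max(L[2]=8,C[1]=3)→8c, D[2]=8 ok
k=3 barrier max(L[3]=6,C[2]=6)→6c, D[3]=6 ok
k=4 barrier max(L[4]=2,C[3]=8)→8c, D[4]=7 SHORT
k=5 barrier max(L[5]=5,C[4]=2)→5c, D[5]=5 ok
k=6 barrier C[5]=8→8c, D[6]=8 ok

hazard at step 4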